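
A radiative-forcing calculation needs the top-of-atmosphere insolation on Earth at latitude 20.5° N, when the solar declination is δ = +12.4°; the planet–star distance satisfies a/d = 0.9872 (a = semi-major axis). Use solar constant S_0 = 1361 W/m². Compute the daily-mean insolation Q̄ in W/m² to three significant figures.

cos h₀ = −tan(+20.5°) tan(+12.400°) = -0.0822, h₀ = 1.6531 rad.
Bracket: h₀ sin ϕ sin δ + cos ϕ cos δ sin h₀ = 1.6531×0.35021×0.21474 + 0.93667×0.97667×0.99662 = 0.124320 + 0.911725 = 1.036045.
Inverse-square distance factor (a/d)² = 0.9872² = 0.974564.
Q̄ = (S_0/π) × 0.974564 × [bracket] = (1361/π) × 0.974564 × 1.036045 = 437.4 W/m².

Q̄ ≈ 437 W/m²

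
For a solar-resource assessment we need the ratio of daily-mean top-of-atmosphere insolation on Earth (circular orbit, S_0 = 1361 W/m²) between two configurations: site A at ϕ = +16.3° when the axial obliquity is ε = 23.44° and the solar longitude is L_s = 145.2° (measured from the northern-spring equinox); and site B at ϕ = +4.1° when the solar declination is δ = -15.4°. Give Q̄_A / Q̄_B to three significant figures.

— Configuration A (ϕ=+16.3°):
Solar declination: sin δ = sin ε · sin L_s = sin 23.44° × sin 145.2° = 0.22702, so δ = +13.122°.
cos h₀ = −tan(+16.3°) tan(+13.122°) = -0.0682, h₀ = 1.6390 rad.
Bracket: h₀ sin ϕ sin δ + cos ϕ cos δ sin h₀ = 1.6390×0.28067×0.22702 + 0.95981×0.97389×0.99767 = 0.104433 + 0.932571 = 1.037004.
Q̄ = (S_0/π) × [bracket] = (1361/π) × 1.037004 = 449.25 W/m².
— Configuration B (ϕ=+4.1°):
cos h₀ = −tan(+4.1°) tan(-15.400°) = 0.0197, h₀ = 1.5511 rad.
Bracket: h₀ sin ϕ sin δ + cos ϕ cos δ sin h₀ = 1.5511×0.07150×-0.26556 + 0.99744×0.96410×0.99981 = -0.029452 + 0.961449 = 0.931997.
Q̄ = (S_0/π) × [bracket] = (1361/π) × 0.931997 = 403.76 W/m².
Ratio Q̄_A / Q̄_B = 449.25 / 403.76 = 1.113.

Q̄_A / Q̄_B ≈ 1.11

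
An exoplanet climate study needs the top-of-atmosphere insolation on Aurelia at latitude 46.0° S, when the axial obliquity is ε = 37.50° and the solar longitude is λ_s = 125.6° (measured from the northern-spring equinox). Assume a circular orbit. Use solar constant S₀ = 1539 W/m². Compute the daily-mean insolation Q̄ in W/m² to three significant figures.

Solar declination: sin δ = sin ε · sin λ_s = sin 37.50° × sin 125.6° = 0.49498, so δ = +29.669°.
cos H₀ = −tan(-46.0°) tan(+29.669°) = 0.5899, H₀ = 0.9399 rad.
Bracket: H₀ sin φ sin δ + cos φ cos δ sin H₀ = 0.9399×-0.71934×0.49498 + 0.69466×0.86890×0.80747 = -0.334660 + 0.487381 = 0.152721.
Q̄ = (S₀/π) × [bracket] = (1539/π) × 0.152721 = 74.81 W/m².

Q̄ ≈ 74.8 W/m²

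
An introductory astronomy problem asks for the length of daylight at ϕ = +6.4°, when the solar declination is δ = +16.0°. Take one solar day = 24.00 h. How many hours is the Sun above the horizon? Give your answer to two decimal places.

cos h₀ = −tan ϕ · tan δ = −tan(+6.4°) × tan(+16.000°) = -0.0322, so h₀ = 1.6030 rad = 91.84°.
Daylight = 2h₀/(2π) × 24.00 h = (1.6030/π) × 24.00 = 12.25 h.

12.25 h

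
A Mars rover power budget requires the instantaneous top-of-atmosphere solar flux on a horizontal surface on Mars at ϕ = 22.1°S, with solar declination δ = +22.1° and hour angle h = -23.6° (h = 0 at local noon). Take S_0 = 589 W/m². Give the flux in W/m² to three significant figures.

cos θ_z = sin ϕ sin δ + cos ϕ cos δ cos h = -0.141545 + 0.786656 = 0.645111.
Flux = S_0 · cos θ_z = 589 × 0.645111 = 380.0 W/m².

380 W/m²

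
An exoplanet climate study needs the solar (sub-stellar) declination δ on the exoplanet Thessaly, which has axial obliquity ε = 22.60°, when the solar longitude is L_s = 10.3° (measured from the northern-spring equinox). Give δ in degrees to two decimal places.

sin δ = sin ε · sin L_s = sin 22.60° × sin 10.3° = 0.068713.
δ = arcsin(0.068713) = +3.94°.

δ = +3.94°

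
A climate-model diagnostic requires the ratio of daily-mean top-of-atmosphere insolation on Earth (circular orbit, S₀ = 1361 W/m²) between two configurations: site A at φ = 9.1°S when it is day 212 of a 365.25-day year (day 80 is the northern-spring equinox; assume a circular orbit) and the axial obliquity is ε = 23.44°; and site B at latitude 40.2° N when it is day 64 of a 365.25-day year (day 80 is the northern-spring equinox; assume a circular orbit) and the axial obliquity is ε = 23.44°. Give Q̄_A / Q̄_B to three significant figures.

— Configuration A (φ=-9.1°):
Solar longitude: λ_s = 360° × (212 − 80)/365.25 = 130.103°.
sin δ = sin 23.44° × sin 130.103° = 0.30427, so δ = +17.714°.
cos H₀ = −tan(-9.1°) tan(+17.714°) = 0.0512, H₀ = 1.5196 rad.
Bracket: H₀ sin φ sin δ + cos φ cos δ sin H₀ = 1.5196×-0.15816×0.30427 + 0.98741×0.95259×0.99869 = -0.073128 + 0.939365 = 0.866237.
Q̄ = (S₀/π) × [bracket] = (1361/π) × 0.866237 = 375.27 W/m².
— Configuration B (φ=+40.2°):
Solar longitude: λ_s = 360° × (64 − 80)/365.25 = -15.770°, i.e. -15.770° + 360° = 344.230°.
sin δ = sin 23.44° × sin 344.230° = -0.10811, so δ = -6.206°.
cos H₀ = −tan(+40.2°) tan(-6.206°) = 0.0919, H₀ = 1.4788 rad.
Bracket: H₀ sin φ sin δ + cos φ cos δ sin H₀ = 1.4788×0.64546×-0.10811 + 0.76380×0.99414×0.99577 = -0.103192 + 0.756112 = 0.652920.
Q̄ = (S₀/π) × [bracket] = (1361/π) × 0.652920 = 282.86 W/m².
Ratio Q̄_A / Q̄_B = 375.27 / 282.86 = 1.327.

Q̄_A / Q̄_B ≈ 1.33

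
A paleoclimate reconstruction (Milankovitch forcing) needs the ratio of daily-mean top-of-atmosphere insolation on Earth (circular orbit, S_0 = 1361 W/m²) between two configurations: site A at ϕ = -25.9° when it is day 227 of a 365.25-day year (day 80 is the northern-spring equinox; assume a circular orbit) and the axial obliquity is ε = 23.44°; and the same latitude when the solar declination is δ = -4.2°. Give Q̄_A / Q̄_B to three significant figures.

Q̄_A / Q̄_B ≈ 0.764

— Configuration A (ϕ=-25.9°):
Solar longitude: L_s = 360° × (227 − 80)/365.25 = 144.887°.
sin δ = sin 23.44° × sin 144.887° = 0.22880, so δ = +13.227°.
cos h₀ = −tan(-25.9°) tan(+13.227°) = 0.1141, h₀ = 1.4564 rad.
Bracket: h₀ sin ϕ sin δ + cos ϕ cos δ sin h₀ = 1.4564×-0.43680×0.22880 + 0.89956×0.97347×0.99347 = -0.145552 + 0.869976 = 0.724424.
Q̄ = (S_0/π) × [bracket] = (1361/π) × 0.724424 = 313.83 W/m².
— Configuration B (ϕ=-25.9°):
cos h₀ = −tan(-25.9°) tan(-4.200°) = -0.0357, h₀ = 1.6065 rad.
Bracket: h₀ sin ϕ sin δ + cos ϕ cos δ sin h₀ = 1.6065×-0.43680×-0.07324 + 0.89956×0.99731×0.99936 = 0.051394 + 0.896566 = 0.947960.
Q̄ = (S_0/π) × [bracket] = (1361/π) × 0.947960 = 410.67 W/m².
Ratio Q̄_A / Q̄_B = 313.83 / 410.67 = 0.7642.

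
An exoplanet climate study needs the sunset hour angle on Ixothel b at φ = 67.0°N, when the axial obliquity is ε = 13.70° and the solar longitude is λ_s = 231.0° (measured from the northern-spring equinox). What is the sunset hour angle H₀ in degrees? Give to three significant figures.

H₀ = 63.8°

Solar declination: sin δ = sin ε · sin λ_s = sin 13.70° × sin 231.0° = -0.18406, so δ = -10.606°.
cos H₀ = −tan φ · tan δ = −tan(+67.0°) × tan(-10.606°) = 0.4411, so H₀ = 1.1139 rad = 63.82°.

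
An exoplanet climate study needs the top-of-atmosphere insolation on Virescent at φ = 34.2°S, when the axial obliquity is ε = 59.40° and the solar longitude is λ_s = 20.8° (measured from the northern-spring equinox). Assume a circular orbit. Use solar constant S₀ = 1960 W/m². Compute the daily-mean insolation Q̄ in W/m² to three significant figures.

Solar declination: sin δ = sin ε · sin λ_s = sin 59.40° × sin 20.8° = 0.30566, so δ = +17.798°.
cos H₀ = −tan(-34.2°) tan(+17.798°) = 0.2182, H₀ = 1.3509 rad.
Bracket: H₀ sin φ sin δ + cos φ cos δ sin H₀ = 1.3509×-0.56208×0.30566 + 0.82708×0.95214×0.97591 = -0.232092 + 0.768525 = 0.536433.
Q̄ = (S₀/π) × [bracket] = (1960/π) × 0.536433 = 334.7 W/m².

Q̄ ≈ 335 W/m²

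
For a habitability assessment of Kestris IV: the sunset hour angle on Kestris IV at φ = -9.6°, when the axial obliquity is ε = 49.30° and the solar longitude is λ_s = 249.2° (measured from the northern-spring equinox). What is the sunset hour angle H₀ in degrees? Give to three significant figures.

H₀ = 99.8°

Solar declination: sin δ = sin ε · sin λ_s = sin 49.30° × sin 249.2° = -0.70872, so δ = -45.131°.
cos H₀ = −tan φ · tan δ = −tan(-9.6°) × tan(-45.131°) = -0.1699, so H₀ = 1.7415 rad = 99.78°.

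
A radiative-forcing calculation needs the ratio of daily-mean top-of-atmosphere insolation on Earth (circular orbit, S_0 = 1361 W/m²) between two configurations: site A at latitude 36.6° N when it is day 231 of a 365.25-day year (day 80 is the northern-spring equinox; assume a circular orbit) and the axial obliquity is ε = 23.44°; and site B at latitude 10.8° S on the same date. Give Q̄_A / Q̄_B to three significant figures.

— Configuration A (ϕ=+36.6°):
Solar longitude: L_s = 360° × (231 − 80)/365.25 = 148.830°.
sin δ = sin 23.44° × sin 148.830° = 0.20589, so δ = +11.882°.
cos h₀ = −tan(+36.6°) tan(+11.882°) = -0.1563, h₀ = 1.7277 rad.
Bracket: h₀ sin ϕ sin δ + cos ϕ cos δ sin h₀ = 1.7277×0.59622×0.20589 + 0.80282×0.97858×0.98772 = 0.212085 + 0.775976 = 0.988061.
Q̄ = (S_0/π) × [bracket] = (1361/π) × 0.988061 = 428.05 W/m².
— Configuration B (ϕ=-10.8°):
cos h₀ = −tan(-10.8°) tan(+11.882°) = 0.0401, h₀ = 1.5307 rad.
Bracket: h₀ sin ϕ sin δ + cos ϕ cos δ sin h₀ = 1.5307×-0.18738×0.20589 + 0.98229×0.97858×0.99919 = -0.059054 + 0.960471 = 0.901417.
Q̄ = (S_0/π) × [bracket] = (1361/π) × 0.901417 = 390.51 W/m².
Ratio Q̄_A / Q̄_B = 428.05 / 390.51 = 1.096.

Q̄_A / Q̄_B ≈ 1.10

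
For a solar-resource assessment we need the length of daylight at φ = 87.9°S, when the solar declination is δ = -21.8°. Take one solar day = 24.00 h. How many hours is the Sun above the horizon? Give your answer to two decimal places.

24.00 h

Sunrise equation: cos H₀ = −tan φ · tan δ = -10.9078 ≤ −1, so the Sun never sets (polar day) and H₀ = π.
Daylight = 2H₀/(2π) × 24.00 h = (3.1416/π) × 24.00 = 24.00 h.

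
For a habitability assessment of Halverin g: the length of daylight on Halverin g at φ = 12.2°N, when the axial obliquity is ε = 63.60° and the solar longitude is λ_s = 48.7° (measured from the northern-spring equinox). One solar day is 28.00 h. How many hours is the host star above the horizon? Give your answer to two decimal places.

Solar declination: sin δ = sin ε · sin λ_s = sin 63.60° × sin 48.7° = 0.67292, so δ = +42.293°.
cos H₀ = −tan φ · tan δ = −tan(+12.2°) × tan(+42.293°) = -0.1967, so H₀ = 1.7688 rad = 101.34°.
Daylight = 2H₀/(2π) × 28.00 h = (1.7688/π) × 28.00 = 15.76 h.

15.76 h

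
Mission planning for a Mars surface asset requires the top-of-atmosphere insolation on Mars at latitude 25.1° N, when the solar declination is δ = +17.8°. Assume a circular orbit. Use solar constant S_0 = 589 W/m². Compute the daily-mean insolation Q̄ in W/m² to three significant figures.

Q̄ ≈ 202 W/m²

cos h₀ = −tan(+25.1°) tan(+17.800°) = -0.1504, h₀ = 1.7218 rad.
Bracket: h₀ sin ϕ sin δ + cos ϕ cos δ sin h₀ = 1.7218×0.42420×0.30570 + 0.90557×0.95213×0.98863 = 0.223279 + 0.852417 = 1.075696.
Q̄ = (S_0/π) × [bracket] = (589/π) × 1.075696 = 201.7 W/m².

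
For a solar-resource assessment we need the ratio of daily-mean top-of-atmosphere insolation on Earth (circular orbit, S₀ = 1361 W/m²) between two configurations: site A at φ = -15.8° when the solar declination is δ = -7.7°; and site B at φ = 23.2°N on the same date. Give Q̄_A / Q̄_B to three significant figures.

Q̄_A / Q̄_B ≈ 1.22

— Configuration A (φ=-15.8°):
cos H₀ = −tan(-15.8°) tan(-7.700°) = -0.0383, H₀ = 1.6091 rad.
Bracket: H₀ sin φ sin δ + cos φ cos δ sin H₀ = 1.6091×-0.27228×-0.13399 + 0.96222×0.99098×0.99927 = 0.058704 + 0.952845 = 1.011549.
Q̄ = (S₀/π) × [bracket] = (1361/π) × 1.011549 = 438.22 W/m².
— Configuration B (φ=+23.2°):
cos H₀ = −tan(+23.2°) tan(-7.700°) = 0.0579, H₀ = 1.5128 rad.
Bracket: H₀ sin φ sin δ + cos φ cos δ sin H₀ = 1.5128×0.39394×-0.13399 + 0.91914×0.99098×0.99832 = -0.079852 + 0.909319 = 0.829467.
Q̄ = (S₀/π) × [bracket] = (1361/π) × 0.829467 = 359.34 W/m².
Ratio Q̄_A / Q̄_B = 438.22 / 359.34 = 1.220.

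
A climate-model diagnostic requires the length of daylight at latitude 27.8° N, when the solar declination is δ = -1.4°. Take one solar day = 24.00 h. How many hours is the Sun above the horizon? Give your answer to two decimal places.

cos h₀ = −tan ϕ · tan δ = −tan(+27.8°) × tan(-1.400°) = 0.0129, so h₀ = 1.5579 rad = 89.26°.
Daylight = 2h₀/(2π) × 24.00 h = (1.5579/π) × 24.00 = 11.90 h.

11.90 h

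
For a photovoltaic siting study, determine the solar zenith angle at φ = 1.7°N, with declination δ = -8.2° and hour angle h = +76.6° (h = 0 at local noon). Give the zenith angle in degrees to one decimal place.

cos θ_z = sin φ sin δ + cos φ cos δ cos h = -0.004231 + 0.229278 = 0.225047.
θ_z = arccos(0.225047) = 77.0°.

θ_z = 77.0°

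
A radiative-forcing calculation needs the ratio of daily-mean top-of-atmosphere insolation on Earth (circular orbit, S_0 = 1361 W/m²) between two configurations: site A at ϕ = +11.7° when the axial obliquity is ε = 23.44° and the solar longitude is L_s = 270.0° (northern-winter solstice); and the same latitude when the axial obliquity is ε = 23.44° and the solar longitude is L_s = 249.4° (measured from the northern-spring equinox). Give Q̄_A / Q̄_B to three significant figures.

Q̄_A / Q̄_B ≈ 0.977

— Configuration A (ϕ=+11.7°):
Solar declination: sin δ = sin ε · sin L_s = sin 23.44° × sin 270.0° = -0.39779, so δ = -23.440°.
cos h₀ = −tan(+11.7°) tan(-23.440°) = 0.0898, h₀ = 1.4809 rad.
Bracket: h₀ sin ϕ sin δ + cos ϕ cos δ sin h₀ = 1.4809×0.20279×-0.39779 + 0.97922×0.91748×0.99596 = -0.119461 + 0.894785 = 0.775324.
Q̄ = (S_0/π) × [bracket] = (1361/π) × 0.775324 = 335.89 W/m².
— Configuration B (ϕ=+11.7°):
Solar declination: sin δ = sin ε · sin L_s = sin 23.44° × sin 249.4° = -0.37235, so δ = -21.861°.
cos h₀ = −tan(+11.7°) tan(-21.861°) = 0.0831, h₀ = 1.4876 rad.
Bracket: h₀ sin ϕ sin δ + cos ϕ cos δ sin h₀ = 1.4876×0.20279×-0.37235 + 0.97922×0.92809×0.99654 = -0.112327 + 0.905660 = 0.793333.
Q̄ = (S_0/π) × [bracket] = (1361/π) × 0.793333 = 343.69 W/m².
Ratio Q̄_A / Q̄_B = 335.89 / 343.69 = 0.9773.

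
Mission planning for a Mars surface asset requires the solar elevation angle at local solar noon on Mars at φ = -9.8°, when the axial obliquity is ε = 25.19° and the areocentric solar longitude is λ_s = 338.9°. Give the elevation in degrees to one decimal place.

89.0°

sin δ = sin 25.19° × sin 338.9° = -0.15322, so δ = -8.814°.
At local noon the hour angle is zero, so the zenith angle equals |φ − δ| = |-9.8° − (-8.814°)| = 0.986°.
Elevation = 90° − 0.986° = 89.0°.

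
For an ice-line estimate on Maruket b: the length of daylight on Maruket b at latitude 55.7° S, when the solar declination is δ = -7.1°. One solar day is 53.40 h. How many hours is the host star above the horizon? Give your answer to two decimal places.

cos h₀ = −tan ϕ · tan δ = −tan(-55.7°) × tan(-7.100°) = -0.1826, so h₀ = 1.7544 rad = 100.52°.
Daylight = 2h₀/(2π) × 53.40 h = (1.7544/π) × 53.40 = 29.82 h.

29.82 h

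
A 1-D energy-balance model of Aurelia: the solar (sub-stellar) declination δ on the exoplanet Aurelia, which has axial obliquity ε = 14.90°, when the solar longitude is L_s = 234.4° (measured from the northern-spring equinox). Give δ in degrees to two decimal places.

δ = -12.07°

sin δ = sin ε · sin L_s = sin 14.90° × sin 234.4° = -0.209075.
δ = arcsin(-0.209075) = -12.07°.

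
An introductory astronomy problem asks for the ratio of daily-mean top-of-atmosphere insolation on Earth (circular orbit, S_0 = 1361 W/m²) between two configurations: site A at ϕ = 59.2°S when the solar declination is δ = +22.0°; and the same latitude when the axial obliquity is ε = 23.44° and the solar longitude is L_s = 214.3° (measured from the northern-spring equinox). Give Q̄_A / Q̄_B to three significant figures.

— Configuration A (ϕ=-59.2°):
cos h₀ = −tan(-59.2°) tan(+22.000°) = 0.6778, h₀ = 0.8261 rad.
Bracket: h₀ sin ϕ sin δ + cos ϕ cos δ sin h₀ = 0.8261×-0.85896×0.37461 + 0.51204×0.92718×0.73528 = -0.265818 + 0.349077 = 0.083259.
Q̄ = (S_0/π) × [bracket] = (1361/π) × 0.083259 = 36.069 W/m².
— Configuration B (ϕ=-59.2°):
Solar declination: sin δ = sin ε · sin L_s = sin 23.44° × sin 214.3° = -0.22416, so δ = -12.954°.
cos h₀ = −tan(-59.2°) tan(-12.954°) = -0.3859, h₀ = 1.9669 rad.
Bracket: h₀ sin ϕ sin δ + cos ϕ cos δ sin h₀ = 1.9669×-0.85896×-0.22416 + 0.51204×0.97455×0.92256 = 0.378716 + 0.460365 = 0.839081.
Q̄ = (S_0/π) × [bracket] = (1361/π) × 0.839081 = 363.51 W/m².
Ratio Q̄_A / Q̄_B = 36.069 / 363.51 = 0.09922.

Q̄_A / Q̄_B ≈ 0.0992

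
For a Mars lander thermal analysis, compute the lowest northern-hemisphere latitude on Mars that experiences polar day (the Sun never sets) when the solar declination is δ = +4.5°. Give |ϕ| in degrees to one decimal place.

Polar day requires cos h₀ = −tan ϕ tan δ ≤ −1, i.e. tan ϕ tan δ ≥ 1.
The boundary is |tan ϕ| · |tan δ| = 1, so |ϕ| = 90° − |δ| = 90° − 4.5° = 85.5° in the northern hemisphere.

|ϕ| = 85.5°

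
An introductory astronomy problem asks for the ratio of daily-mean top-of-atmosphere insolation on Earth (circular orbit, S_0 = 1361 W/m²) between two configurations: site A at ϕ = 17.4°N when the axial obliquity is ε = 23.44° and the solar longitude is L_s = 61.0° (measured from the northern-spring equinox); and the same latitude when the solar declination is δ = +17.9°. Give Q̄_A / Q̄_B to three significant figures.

Q̄_A / Q̄_B ≈ 1.01

— Configuration A (ϕ=+17.4°):
Solar declination: sin δ = sin ε · sin L_s = sin 23.44° × sin 61.0° = 0.34791, so δ = +20.360°.
cos h₀ = −tan(+17.4°) tan(+20.360°) = -0.1163, h₀ = 1.6874 rad.
Bracket: h₀ sin ϕ sin δ + cos ϕ cos δ sin h₀ = 1.6874×0.29904×0.34791 + 0.95424×0.93753×0.99321 = 0.175555 + 0.888554 = 1.064109.
Q̄ = (S_0/π) × [bracket] = (1361/π) × 1.064109 = 460.99 W/m².
— Configuration B (ϕ=+17.4°):
cos h₀ = −tan(+17.4°) tan(+17.900°) = -0.1012, h₀ = 1.6722 rad.
Bracket: h₀ sin ϕ sin δ + cos ϕ cos δ sin h₀ = 1.6722×0.29904×0.30736 + 0.95424×0.95159×0.99486 = 0.153697 + 0.903378 = 1.057075.
Q̄ = (S_0/π) × [bracket] = (1361/π) × 1.057075 = 457.95 W/m².
Ratio Q̄_A / Q̄_B = 460.99 / 457.95 = 1.007.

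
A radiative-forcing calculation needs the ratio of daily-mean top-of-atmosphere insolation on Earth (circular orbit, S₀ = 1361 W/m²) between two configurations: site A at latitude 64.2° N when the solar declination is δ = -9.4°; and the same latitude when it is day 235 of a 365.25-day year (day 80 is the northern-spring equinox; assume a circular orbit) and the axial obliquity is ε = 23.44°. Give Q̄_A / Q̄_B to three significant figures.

Q̄_A / Q̄_B ≈ 0.312

— Configuration A (φ=+64.2°):
cos H₀ = −tan(+64.2°) tan(-9.400°) = 0.3425, H₀ = 1.2213 rad.
Bracket: H₀ sin φ sin δ + cos φ cos δ sin H₀ = 1.2213×0.90032×-0.16333 + 0.43523×0.98657×0.93953 = -0.179591 + 0.403420 = 0.223829.
Q̄ = (S₀/π) × [bracket] = (1361/π) × 0.223829 = 96.967 W/m².
— Configuration B (φ=+64.2°):
Solar longitude: λ_s = 360° × (235 − 80)/365.25 = 152.772°.
sin δ = sin 23.44° × sin 152.772° = 0.18200, so δ = +10.486°.
cos H₀ = −tan(+64.2°) tan(+10.486°) = -0.3829, H₀ = 1.9637 rad.
Bracket: H₀ sin φ sin δ + cos φ cos δ sin H₀ = 1.9637×0.90032×0.18200 + 0.43523×0.98330×0.92380 = 0.321768 + 0.395351 = 0.717119.
Q̄ = (S₀/π) × [bracket] = (1361/π) × 0.717119 = 310.67 W/m².
Ratio Q̄_A / Q̄_B = 96.967 / 310.67 = 0.3121.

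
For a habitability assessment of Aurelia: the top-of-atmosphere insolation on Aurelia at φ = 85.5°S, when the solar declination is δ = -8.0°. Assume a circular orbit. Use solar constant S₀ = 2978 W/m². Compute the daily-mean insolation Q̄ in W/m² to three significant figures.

cos H₀ = −tan(-85.5°) tan(-8.000°) = -1.7857 ≤ −1 ⇒ polar day, H₀ = π.
Bracket: H₀ sin φ sin δ + cos φ cos δ sin H₀ = 3.1416×-0.99692×-0.13917 + 0.07846×0.99027×0.00000 = 0.435870 + 0.000000 = 0.435870.
Q̄ = (S₀/π) × [bracket] = (2978/π) × 0.435870 = 413.2 W/m².

Q̄ ≈ 413 W/m²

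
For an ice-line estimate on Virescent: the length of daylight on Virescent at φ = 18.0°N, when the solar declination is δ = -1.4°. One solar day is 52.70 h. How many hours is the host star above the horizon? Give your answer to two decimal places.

cos H₀ = −tan φ · tan δ = −tan(+18.0°) × tan(-1.400°) = 0.0079, so H₀ = 1.5629 rad = 89.55°.
Daylight = 2H₀/(2π) × 52.70 h = (1.5629/π) × 52.70 = 26.22 h.

26.22 h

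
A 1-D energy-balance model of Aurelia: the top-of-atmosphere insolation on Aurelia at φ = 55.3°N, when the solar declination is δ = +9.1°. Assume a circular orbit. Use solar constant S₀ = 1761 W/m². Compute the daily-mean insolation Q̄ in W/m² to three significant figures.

cos H₀ = −tan(+55.3°) tan(+9.100°) = -0.2313, H₀ = 1.8042 rad.
Bracket: H₀ sin φ sin δ + cos φ cos δ sin H₀ = 1.8042×0.82214×0.15816 + 0.56928×0.98741×0.97288 = 0.234600 + 0.546868 = 0.781468.
Q̄ = (S₀/π) × [bracket] = (1761/π) × 0.781468 = 438.0 W/m².

Q̄ ≈ 438 W/m²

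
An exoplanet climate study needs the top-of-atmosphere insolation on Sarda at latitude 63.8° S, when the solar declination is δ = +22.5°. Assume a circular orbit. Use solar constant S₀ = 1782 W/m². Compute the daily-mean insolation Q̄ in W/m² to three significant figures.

Q̄ ≈ 13.8 W/m²

cos H₀ = −tan(-63.8°) tan(+22.500°) = 0.8418, H₀ = 0.5702 rad.
Bracket: H₀ sin φ sin δ + cos φ cos δ sin H₀ = 0.5702×-0.89726×0.38268 + 0.44151×0.92388×0.53980 = -0.195786 + 0.220186 = 0.024400.
Q̄ = (S₀/π) × [bracket] = (1782/π) × 0.024400 = 13.84 W/m².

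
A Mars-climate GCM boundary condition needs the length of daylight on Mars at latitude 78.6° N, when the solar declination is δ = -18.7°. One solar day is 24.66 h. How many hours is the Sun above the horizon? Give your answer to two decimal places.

0.00 h

cos H₀ = −tan φ · tan δ = 1.6787 ≥ 1, so the Sun never rises (polar night) and H₀ = 0.
Daylight = 2H₀/(2π) × 24.66 h = (0.0000/π) × 24.66 = 0.00 h.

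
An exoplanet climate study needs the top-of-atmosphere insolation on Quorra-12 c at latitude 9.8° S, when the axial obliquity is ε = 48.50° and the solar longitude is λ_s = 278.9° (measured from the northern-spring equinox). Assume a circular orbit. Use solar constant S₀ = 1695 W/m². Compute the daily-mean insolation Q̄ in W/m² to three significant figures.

Solar declination: sin δ = sin ε · sin λ_s = sin 48.50° × sin 278.9° = -0.73994, so δ = -47.726°.
cos H₀ = −tan(-9.8°) tan(-47.726°) = -0.1900, H₀ = 1.7620 rad.
Bracket: H₀ sin φ sin δ + cos φ cos δ sin H₀ = 1.7620×-0.17021×-0.73994 + 0.98541×0.67267×0.98178 = 0.221915 + 0.650779 = 0.872694.
Q̄ = (S₀/π) × [bracket] = (1695/π) × 0.872694 = 470.8 W/m².

Q̄ ≈ 471 W/m²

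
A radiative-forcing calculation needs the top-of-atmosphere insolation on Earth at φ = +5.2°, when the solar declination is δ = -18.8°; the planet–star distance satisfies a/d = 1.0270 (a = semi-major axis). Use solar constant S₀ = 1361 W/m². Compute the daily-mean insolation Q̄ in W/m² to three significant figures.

cos H₀ = −tan(+5.2°) tan(-18.800°) = 0.0310, H₀ = 1.5398 rad.
Bracket: H₀ sin φ sin δ + cos φ cos δ sin H₀ = 1.5398×0.09063×-0.32227 + 0.99588×0.94665×0.99952 = -0.044973 + 0.942297 = 0.897324.
Inverse-square distance factor (a/d)² = 1.0270² = 1.054729.
Q̄ = (S₀/π) × 1.054729 × [bracket] = (1361/π) × 1.054729 × 0.897324 = 410.0 W/m².

Q̄ ≈ 410 W/m²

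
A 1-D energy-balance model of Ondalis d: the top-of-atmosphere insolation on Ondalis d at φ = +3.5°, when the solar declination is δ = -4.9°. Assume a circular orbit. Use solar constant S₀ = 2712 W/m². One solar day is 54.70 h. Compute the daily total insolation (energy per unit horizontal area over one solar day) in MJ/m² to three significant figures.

168 MJ/m²

cos H₀ = −tan(+3.5°) tan(-4.900°) = 0.0052, H₀ = 1.5656 rad.
Bracket: H₀ sin φ sin δ + cos φ cos δ sin H₀ = 1.5656×0.06105×-0.08542 + 0.99813×0.99635×0.99999 = -0.008164 + 0.994477 = 0.986313.
Q̄ = (S₀/π) × [bracket] = (2712/π) × 0.986313 = 851.44 W/m².
Daily total = Q̄ × 54.70 h × 3600 s/h = 851.44 × 54.70 × 3600 / 10⁶ = 167.7 MJ/m².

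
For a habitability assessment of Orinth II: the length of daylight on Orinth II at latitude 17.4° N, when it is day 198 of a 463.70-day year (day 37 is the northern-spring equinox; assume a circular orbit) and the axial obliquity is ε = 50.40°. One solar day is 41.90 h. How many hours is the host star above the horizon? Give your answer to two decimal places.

24.39 h

Solar longitude: λ_s = 360° × (198 − 37)/463.70 = 124.995°.
sin δ = sin 50.40° × sin 124.995° = 0.63121, so δ = +39.139°.
cos H₀ = −tan φ · tan δ = −tan(+17.4°) × tan(+39.139°) = -0.2550, so H₀ = 1.8287 rad = 104.78°.
Daylight = 2H₀/(2π) × 41.90 h = (1.8287/π) × 41.90 = 24.39 h.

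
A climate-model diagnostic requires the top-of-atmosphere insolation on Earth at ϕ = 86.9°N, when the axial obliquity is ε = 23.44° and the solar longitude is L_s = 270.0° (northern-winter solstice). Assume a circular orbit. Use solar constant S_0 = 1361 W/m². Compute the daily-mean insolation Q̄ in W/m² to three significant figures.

Solar declination: sin δ = sin ε · sin L_s = sin 23.44° × sin 270.0° = -0.39779, so δ = -23.440°.
cos h₀ = −tan(+86.9°) tan(-23.440°) = 8.0056 ≥ 1 ⇒ polar night, h₀ = 0 and Q̄ = 0.

Q̄ ≈ 0.00 W/m²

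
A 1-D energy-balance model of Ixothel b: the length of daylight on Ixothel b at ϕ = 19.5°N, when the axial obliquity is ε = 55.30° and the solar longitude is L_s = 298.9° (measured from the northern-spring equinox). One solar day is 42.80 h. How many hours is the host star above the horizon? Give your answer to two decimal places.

Solar declination: sin δ = sin ε · sin L_s = sin 55.30° × sin 298.9° = -0.71976, so δ = -46.034°.
cos h₀ = −tan ϕ · tan δ = −tan(+19.5°) × tan(-46.034°) = 0.3671, so h₀ = 1.1949 rad = 68.46°.
Daylight = 2h₀/(2π) × 42.80 h = (1.1949/π) × 42.80 = 16.28 h.

16.28 h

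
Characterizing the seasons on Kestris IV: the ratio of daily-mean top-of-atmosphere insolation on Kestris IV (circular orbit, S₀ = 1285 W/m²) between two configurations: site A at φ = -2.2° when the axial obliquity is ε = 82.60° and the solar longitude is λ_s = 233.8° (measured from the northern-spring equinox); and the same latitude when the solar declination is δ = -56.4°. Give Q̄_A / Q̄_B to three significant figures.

Q̄_A / Q̄_B ≈ 1.07

— Configuration A (φ=-2.2°):
Solar declination: sin δ = sin ε · sin λ_s = sin 82.60° × sin 233.8° = -0.80024, so δ = -53.153°.
cos H₀ = −tan(-2.2°) tan(-53.153°) = -0.0513, H₀ = 1.6221 rad.
Bracket: H₀ sin φ sin δ + cos φ cos δ sin H₀ = 1.6221×-0.03839×-0.80024 + 0.99926×0.59968×0.99869 = 0.049833 + 0.598451 = 0.648284.
Q̄ = (S₀/π) × [bracket] = (1285/π) × 0.648284 = 265.17 W/m².
— Configuration B (φ=-2.2°):
cos H₀ = −tan(-2.2°) tan(-56.400°) = -0.0578, H₀ = 1.6286 rad.
Bracket: H₀ sin φ sin δ + cos φ cos δ sin H₀ = 1.6286×-0.03839×-0.83292 + 0.99926×0.55339×0.99833 = 0.052076 + 0.552057 = 0.604133.
Q̄ = (S₀/π) × [bracket] = (1285/π) × 0.604133 = 247.11 W/m².
Ratio Q̄_A / Q̄_B = 265.17 / 247.11 = 1.073.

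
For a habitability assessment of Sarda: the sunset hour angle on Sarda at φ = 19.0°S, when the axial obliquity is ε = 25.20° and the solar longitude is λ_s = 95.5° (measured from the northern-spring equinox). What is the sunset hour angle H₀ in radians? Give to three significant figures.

H₀ = 1.41 rad

Solar declination: sin δ = sin ε · sin λ_s = sin 25.20° × sin 95.5° = 0.42382, so δ = +25.076°.
cos H₀ = −tan φ · tan δ = −tan(-19.0°) × tan(+25.076°) = 0.1611, so H₀ = 1.4090 rad = 80.73°.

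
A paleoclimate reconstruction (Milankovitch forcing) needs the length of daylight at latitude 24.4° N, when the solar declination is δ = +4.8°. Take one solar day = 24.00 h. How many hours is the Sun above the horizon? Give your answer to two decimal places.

12.29 h

cos H₀ = −tan φ · tan δ = −tan(+24.4°) × tan(+4.800°) = -0.0381, so H₀ = 1.6089 rad = 92.18°.
Daylight = 2H₀/(2π) × 24.00 h = (1.6089/π) × 24.00 = 12.29 h.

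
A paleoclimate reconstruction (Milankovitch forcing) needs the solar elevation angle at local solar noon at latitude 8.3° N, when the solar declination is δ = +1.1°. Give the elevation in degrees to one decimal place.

82.8°

At local noon the hour angle is zero, so the zenith angle equals |ϕ − δ| = |+8.3° − (+1.100°)| = 7.200°.
Elevation = 90° − 7.200° = 82.8°.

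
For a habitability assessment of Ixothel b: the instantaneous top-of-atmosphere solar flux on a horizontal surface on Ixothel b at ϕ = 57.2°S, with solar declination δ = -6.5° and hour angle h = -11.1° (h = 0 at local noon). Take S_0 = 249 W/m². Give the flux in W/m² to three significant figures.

cos θ_z = sin ϕ sin δ + cos ϕ cos δ cos h = 0.095155 + 0.528157 = 0.623312.
Flux = S_0 · cos θ_z = 249 × 0.623312 = 155.2 W/m².

155 W/m²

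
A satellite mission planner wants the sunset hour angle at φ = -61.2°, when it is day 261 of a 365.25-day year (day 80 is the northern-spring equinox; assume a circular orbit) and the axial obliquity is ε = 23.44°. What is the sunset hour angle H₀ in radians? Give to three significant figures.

Solar longitude: λ_s = 360° × (261 − 80)/365.25 = 178.398°.
sin δ = sin 23.44° × sin 178.398° = 0.01112, so δ = +0.637°.
cos H₀ = −tan φ · tan δ = −tan(-61.2°) × tan(+0.637°) = 0.0202, so H₀ = 1.5506 rad = 88.84°.

H₀ = 1.55 rad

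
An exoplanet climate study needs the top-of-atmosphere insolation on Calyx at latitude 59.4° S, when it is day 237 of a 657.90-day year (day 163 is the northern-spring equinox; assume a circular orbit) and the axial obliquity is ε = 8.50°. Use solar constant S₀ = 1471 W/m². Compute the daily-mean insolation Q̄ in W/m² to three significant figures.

Solar longitude: λ_s = 360° × (237 − 163)/657.90 = 40.492°.
sin δ = sin 8.50° × sin 40.492° = 0.09598, so δ = +5.508°.
cos H₀ = −tan(-59.4°) tan(+5.508°) = 0.1630, H₀ = 1.4070 rad.
Bracket: H₀ sin φ sin δ + cos φ cos δ sin H₀ = 1.4070×-0.86074×0.09598 + 0.50904×0.99538×0.98662 = -0.116238 + 0.499909 = 0.383671.
Q̄ = (S₀/π) × [bracket] = (1471/π) × 0.383671 = 179.6 W/m².

Q̄ ≈ 180 W/m²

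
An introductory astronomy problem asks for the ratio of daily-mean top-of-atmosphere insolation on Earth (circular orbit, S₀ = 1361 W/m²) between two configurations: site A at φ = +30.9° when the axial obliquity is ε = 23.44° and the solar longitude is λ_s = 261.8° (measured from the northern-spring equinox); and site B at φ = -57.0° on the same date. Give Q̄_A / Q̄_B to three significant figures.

— Configuration A (φ=+30.9°):
Solar declination: sin δ = sin ε · sin λ_s = sin 23.44° × sin 261.8° = -0.39372, so δ = -23.186°.
cos H₀ = −tan(+30.9°) tan(-23.186°) = 0.2563, H₀ = 1.3116 rad.
Bracket: H₀ sin φ sin δ + cos φ cos δ sin H₀ = 1.3116×0.51354×-0.39372 + 0.85806×0.91923×0.96659 = -0.265194 + 0.762402 = 0.497208.
Q̄ = (S₀/π) × [bracket] = (1361/π) × 0.497208 = 215.40 W/m².
— Configuration B (φ=-57.0°):
cos H₀ = −tan(-57.0°) tan(-23.186°) = -0.6596, H₀ = 2.2910 rad.
Bracket: H₀ sin φ sin δ + cos φ cos δ sin H₀ = 2.2910×-0.83867×-0.39372 + 0.54464×0.91923×0.75166 = 0.756491 + 0.376318 = 1.132809.
Q̄ = (S₀/π) × [bracket] = (1361/π) × 1.132809 = 490.76 W/m².
Ratio Q̄_A / Q̄_B = 215.40 / 490.76 = 0.4389.

Q̄_A / Q̄_B ≈ 0.439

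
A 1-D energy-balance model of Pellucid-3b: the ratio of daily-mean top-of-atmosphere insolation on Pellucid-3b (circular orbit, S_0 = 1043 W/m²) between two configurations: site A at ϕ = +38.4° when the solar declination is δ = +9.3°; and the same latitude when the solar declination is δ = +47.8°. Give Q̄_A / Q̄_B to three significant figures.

Q̄_A / Q̄_B ≈ 0.639

— Configuration A (ϕ=+38.4°):
cos h₀ = −tan(+38.4°) tan(+9.300°) = -0.1298, h₀ = 1.7010 rad.
Bracket: h₀ sin ϕ sin δ + cos ϕ cos δ sin h₀ = 1.7010×0.62115×0.16160 + 0.78369×0.98686×0.99154 = 0.170743 + 0.766849 = 0.937592.
Q̄ = (S_0/π) × [bracket] = (1043/π) × 0.937592 = 311.28 W/m².
— Configuration B (ϕ=+38.4°):
cos h₀ = −tan(+38.4°) tan(+47.800°) = -0.8741, h₀ = 2.6344 rad.
Bracket: h₀ sin ϕ sin δ + cos ϕ cos δ sin h₀ = 2.6344×0.62115×0.74080 + 0.78369×0.67172×0.48574 = 1.212214 + 0.255703 = 1.467917.
Q̄ = (S_0/π) × [bracket] = (1043/π) × 1.467917 = 487.34 W/m².
Ratio Q̄_A / Q̄_B = 311.28 / 487.34 = 0.6387.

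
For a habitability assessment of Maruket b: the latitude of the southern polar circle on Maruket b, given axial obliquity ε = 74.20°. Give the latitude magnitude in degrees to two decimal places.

15.80°

The polar circle is the lowest latitude that experiences at least one full rotation of continuous darkness at the northern-summer solstice; it lies at |ϕ| = 90° − ε = 90° − 74.20° = 15.80°.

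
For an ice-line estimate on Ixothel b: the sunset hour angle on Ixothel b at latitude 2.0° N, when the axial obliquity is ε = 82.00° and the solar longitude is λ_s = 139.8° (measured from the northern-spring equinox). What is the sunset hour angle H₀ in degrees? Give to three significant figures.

H₀ = 91.7°

Solar declination: sin δ = sin ε · sin λ_s = sin 82.00° × sin 139.8° = 0.63918, so δ = +39.730°.
cos H₀ = −tan φ · tan δ = −tan(+2.0°) × tan(+39.730°) = -0.0290, so H₀ = 1.5998 rad = 91.66°.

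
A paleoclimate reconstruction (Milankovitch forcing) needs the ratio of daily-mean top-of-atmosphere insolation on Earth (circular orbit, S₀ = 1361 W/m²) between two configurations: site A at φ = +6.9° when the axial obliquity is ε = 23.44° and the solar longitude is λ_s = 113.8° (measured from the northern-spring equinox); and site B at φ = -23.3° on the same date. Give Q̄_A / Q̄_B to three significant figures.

— Configuration A (φ=+6.9°):
Solar declination: sin δ = sin ε · sin λ_s = sin 23.44° × sin 113.8° = 0.36396, so δ = +21.344°.
cos H₀ = −tan(+6.9°) tan(+21.344°) = -0.0473, H₀ = 1.6181 rad.
Bracket: H₀ sin φ sin δ + cos φ cos δ sin H₀ = 1.6181×0.12014×0.36396 + 0.99276×0.93141×0.99888 = 0.070753 + 0.923631 = 0.994384.
Q̄ = (S₀/π) × [bracket] = (1361/π) × 0.994384 = 430.79 W/m².
— Configuration B (φ=-23.3°):
cos H₀ = −tan(-23.3°) tan(+21.344°) = 0.1683, H₀ = 1.4017 rad.
Bracket: H₀ sin φ sin δ + cos φ cos δ sin H₀ = 1.4017×-0.39555×0.36396 + 0.91845×0.93141×0.98574 = -0.201795 + 0.843255 = 0.641460.
Q̄ = (S₀/π) × [bracket] = (1361/π) × 0.641460 = 277.89 W/m².
Ratio Q̄_A / Q̄_B = 430.79 / 277.89 = 1.550.

Q̄_A / Q̄_B ≈ 1.55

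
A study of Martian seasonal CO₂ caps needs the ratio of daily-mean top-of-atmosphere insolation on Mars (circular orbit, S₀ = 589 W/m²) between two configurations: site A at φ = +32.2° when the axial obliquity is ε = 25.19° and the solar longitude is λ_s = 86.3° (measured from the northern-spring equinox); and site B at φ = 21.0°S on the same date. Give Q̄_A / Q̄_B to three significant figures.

— Configuration A (φ=+32.2°):
Solar declination: sin δ = sin ε · sin λ_s = sin 25.19° × sin 86.3° = 0.42473, so δ = +25.134°.
cos H₀ = −tan(+32.2°) tan(+25.134°) = -0.2954, H₀ = 1.8707 rad.
Bracket: H₀ sin φ sin δ + cos φ cos δ sin H₀ = 1.8707×0.53288×0.42473 + 0.84619×0.90532×0.95536 = 0.423396 + 0.731875 = 1.155271.
Q̄ = (S₀/π) × [bracket] = (589/π) × 1.155271 = 216.60 W/m².
— Configuration B (φ=-21.0°):
cos H₀ = −tan(-21.0°) tan(+25.134°) = 0.1801, H₀ = 1.3897 rad.
Bracket: H₀ sin φ sin δ + cos φ cos δ sin H₀ = 1.3897×-0.35837×0.42473 + 0.93358×0.90532×0.98365 = -0.211527 + 0.831370 = 0.619843.
Q̄ = (S₀/π) × [bracket] = (589/π) × 0.619843 = 116.21 W/m².
Ratio Q̄_A / Q̄_B = 216.60 / 116.21 = 1.864.

Q̄_A / Q̄_B ≈ 1.86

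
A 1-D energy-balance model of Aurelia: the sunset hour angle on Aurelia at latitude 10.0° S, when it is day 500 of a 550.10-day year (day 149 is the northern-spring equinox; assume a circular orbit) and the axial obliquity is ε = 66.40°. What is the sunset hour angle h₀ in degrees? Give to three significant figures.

Solar longitude: L_s = 360° × (500 − 149)/550.10 = 229.704°.
sin δ = sin 66.40° × sin 229.704° = -0.69892, so δ = -44.340°.
cos h₀ = −tan ϕ · tan δ = −tan(-10.0°) × tan(-44.340°) = -0.1723, so h₀ = 1.7440 rad = 99.92°.

h₀ = 99.9°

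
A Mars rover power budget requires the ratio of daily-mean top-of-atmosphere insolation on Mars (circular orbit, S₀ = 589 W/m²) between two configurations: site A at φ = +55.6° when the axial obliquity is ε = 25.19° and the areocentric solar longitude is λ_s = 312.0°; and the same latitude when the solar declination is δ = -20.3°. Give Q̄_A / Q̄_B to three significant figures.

Q̄_A / Q̄_B ≈ 1.20

— Configuration A (φ=+55.6°):
sin δ = sin 25.19° × sin 312.0° = -0.31630, so δ = -18.439°.
cos H₀ = −tan(+55.6°) tan(-18.439°) = 0.4869, H₀ = 1.0622 rad.
Bracket: H₀ sin φ sin δ + cos φ cos δ sin H₀ = 1.0622×0.82511×-0.31630 + 0.56497×0.94866×0.87343 = -0.277215 + 0.468127 = 0.190912.
Q̄ = (S₀/π) × [bracket] = (589/π) × 0.190912 = 35.793 W/m².
— Configuration B (φ=+55.6°):
cos H₀ = −tan(+55.6°) tan(-20.300°) = 0.5402, H₀ = 1.0001 rad.
Bracket: H₀ sin φ sin δ + cos φ cos δ sin H₀ = 1.0001×0.82511×-0.34694 + 0.56497×0.93789×0.84151 = -0.286292 + 0.445899 = 0.159607.
Q̄ = (S₀/π) × [bracket] = (589/π) × 0.159607 = 29.924 W/m².
Ratio Q̄_A / Q̄_B = 35.793 / 29.924 = 1.196.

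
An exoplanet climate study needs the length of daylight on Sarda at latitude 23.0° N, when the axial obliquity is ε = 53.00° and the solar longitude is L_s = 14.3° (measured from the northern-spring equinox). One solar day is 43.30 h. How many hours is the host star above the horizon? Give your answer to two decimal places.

Solar declination: sin δ = sin ε · sin L_s = sin 53.00° × sin 14.3° = 0.19726, so δ = +11.377°.
cos h₀ = −tan ϕ · tan δ = −tan(+23.0°) × tan(+11.377°) = -0.0854, so h₀ = 1.6563 rad = 94.90°.
Daylight = 2h₀/(2π) × 43.30 h = (1.6563/π) × 43.30 = 22.83 h.

22.83 h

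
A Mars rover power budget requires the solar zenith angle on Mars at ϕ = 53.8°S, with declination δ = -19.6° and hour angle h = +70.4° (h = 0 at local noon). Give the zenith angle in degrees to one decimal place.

θ_z = 62.8°

cos θ_z = sin ϕ sin δ + cos ϕ cos δ cos h = 0.270696 + 0.186640 = 0.457336.
θ_z = arccos(0.457336) = 62.8°.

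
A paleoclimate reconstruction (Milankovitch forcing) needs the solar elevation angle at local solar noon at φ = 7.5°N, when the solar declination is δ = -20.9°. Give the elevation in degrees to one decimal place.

At local noon the hour angle is zero, so the zenith angle equals |φ − δ| = |+7.5° − (-20.900°)| = 28.400°.
Elevation = 90° − 28.400° = 61.6°.

61.6°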